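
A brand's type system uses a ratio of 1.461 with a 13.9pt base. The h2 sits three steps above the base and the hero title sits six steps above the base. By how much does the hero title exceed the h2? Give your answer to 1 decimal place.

91.8pt

Step 3: 13.9 × 1.461³ = 43.348pt
Step 6: 13.9 × 1.461⁶ = 135.181pt
Difference: 135.181 − 43.348 = 91.833pt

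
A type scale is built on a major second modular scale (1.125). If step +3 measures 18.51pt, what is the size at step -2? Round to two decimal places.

18.51 ÷ 1.125⁵ = 18.51 ÷ 1.80203 ≈ 10.272

10.27pt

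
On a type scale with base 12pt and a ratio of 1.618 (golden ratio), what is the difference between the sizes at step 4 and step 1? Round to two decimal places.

62.83pt

Step 1: 12.0 × 1.618 = 19.4160pt
Step 4: 12.0 × 1.618⁴ = 82.2423pt
Difference: 82.2423 − 19.4160 = 62.8263pt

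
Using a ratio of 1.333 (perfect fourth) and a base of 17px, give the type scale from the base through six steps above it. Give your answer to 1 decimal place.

17.0px, 22.7px, 30.2px, 40.3px, 53.7px, 71.5px, 95.4px

Step 0: 17px
Step 1: 17.0 × 1.333 = 22.7
Step 2: 17.0 × 1.333² = 30.2
Step 3: 17.0 × 1.333³ = 40.3
Step 4: 17.0 × 1.333⁴ = 53.7
Step 5: 17.0 × 1.333⁵ = 71.5
Step 6: 17.0 × 1.333⁶ = 95.4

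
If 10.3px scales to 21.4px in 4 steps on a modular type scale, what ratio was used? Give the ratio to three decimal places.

The ratio satisfies 10.3 × r⁴ = 21.4, so r = (21.4 / 10.3)^(1/4).
r = 2.0777^(1/4) ≈ 1.2006

1.201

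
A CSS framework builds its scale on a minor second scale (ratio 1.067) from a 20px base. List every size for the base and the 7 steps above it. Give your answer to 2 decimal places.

20.00px, 21.34px, 22.77px, 24.30px, 25.92px, 27.66px, 29.51px, 31.49px

Step 0: 20px
Step 1: 20.0 × 1.067 = 21.34
Step 2: 20.0 × 1.067² = 22.77
Step 3: 20.0 × 1.067³ = 24.30
Step 4: 20.0 × 1.067⁴ = 25.92
Step 5: 20.0 × 1.067⁵ = 27.66
Step 6: 20.0 × 1.067⁶ = 29.51
Step 7: 20.0 × 1.067⁷ = 31.49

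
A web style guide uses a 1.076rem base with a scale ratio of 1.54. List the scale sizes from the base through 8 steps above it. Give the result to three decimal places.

1.076rem, 1.657rem, 2.552rem, 3.930rem, 6.052rem, 9.320rem, 14.353rem, 22.103rem, 34.039rem

Step 0: 1.076rem
Step 1: 1.076 × 1.54 = 1.657
Step 2: 1.076 × 1.54² = 2.552
Step 3: 1.076 × 1.54³ = 3.930
Step 4: 1.076 × 1.54⁴ = 6.052
Step 5: 1.076 × 1.54⁵ = 9.320
Step 6: 1.076 × 1.54⁶ = 14.353
Step 7: 1.076 × 1.54⁷ = 22.103
Step 8: 1.076 × 1.54⁸ = 34.039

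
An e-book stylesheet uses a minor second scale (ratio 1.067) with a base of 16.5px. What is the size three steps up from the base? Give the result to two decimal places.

16.5 × 1.067³ = 16.5 × 1.21477 ≈ 20.04

20.04px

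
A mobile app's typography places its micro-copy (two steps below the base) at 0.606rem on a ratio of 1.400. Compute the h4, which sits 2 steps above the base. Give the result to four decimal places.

2.3280rem

Moving from step -2 to step +2 is 4 steps up, so multiply by r⁴.
0.606 × 1.400⁴ = 0.606 × 3.84160 ≈ 2.3280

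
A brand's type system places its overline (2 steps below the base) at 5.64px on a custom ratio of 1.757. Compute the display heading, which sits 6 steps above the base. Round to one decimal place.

5.64 × 1.757⁸ = 5.64 × 90.81845 ≈ 512.216

512.2px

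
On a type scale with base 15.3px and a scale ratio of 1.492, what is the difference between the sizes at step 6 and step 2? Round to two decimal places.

134.71px

Step 2: 15.3 × 1.492² = 34.0588px
Step 6: 15.3 × 1.492⁶ = 168.7735px
Difference: 168.7735 − 34.0588 = 134.7147px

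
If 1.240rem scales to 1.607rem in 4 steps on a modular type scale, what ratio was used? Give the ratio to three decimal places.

r⁴ = 1.607 / 1.240, so r = (1.607/1.240)^(1/4).
r = 1.2960^(1/4) ≈ 1.0670

1.067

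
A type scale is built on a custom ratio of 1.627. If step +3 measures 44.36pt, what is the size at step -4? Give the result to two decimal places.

44.36 ÷ 1.627⁷ = 44.36 ÷ 30.17956 ≈ 1.470

1.47pt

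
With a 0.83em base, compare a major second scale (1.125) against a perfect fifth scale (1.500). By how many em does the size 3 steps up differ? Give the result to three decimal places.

1.619em

Major second: 0.83 × 1.125³ = 1.18178em
Perfect fifth: 0.83 × 1.500³ = 2.80125em
Difference: 2.80125 − 1.18178 = 1.61947em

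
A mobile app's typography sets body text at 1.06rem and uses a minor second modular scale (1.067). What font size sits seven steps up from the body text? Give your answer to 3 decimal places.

Each step on a modular scale multiplies by the ratio, so the size n steps from the base is base × ratioⁿ.
1.06 × 1.067⁷ = 1.06 × 1.57453 ≈ 1.669

1.669rem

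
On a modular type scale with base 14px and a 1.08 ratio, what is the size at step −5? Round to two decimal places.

9.53px

14.0 ÷ 1.08⁵ = 14.0 ÷ 1.46933 ≈ 9.53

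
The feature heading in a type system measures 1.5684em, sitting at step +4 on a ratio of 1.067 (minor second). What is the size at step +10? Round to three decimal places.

Moving from step +4 to step +10 is 6 steps up, so multiply by r⁶.
1.5684 × 1.067⁶ = 1.5684 × 1.47566 ≈ 2.314

2.314em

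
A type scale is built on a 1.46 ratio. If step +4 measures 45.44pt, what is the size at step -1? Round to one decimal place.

45.44 ÷ 1.46⁵ = 45.44 ÷ 6.63383 ≈ 6.850

6.8pt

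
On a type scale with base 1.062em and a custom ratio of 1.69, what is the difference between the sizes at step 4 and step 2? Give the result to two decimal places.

Step 2: 1.062 × 1.69² = 3.0332em
Step 4: 1.062 × 1.69⁴ = 8.6631em
Difference: 8.6631 − 3.0332 = 5.6299em

5.63em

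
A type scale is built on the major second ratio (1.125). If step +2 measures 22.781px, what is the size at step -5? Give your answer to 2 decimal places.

9.99px

Moving from step +2 to step -5 is 7 steps down, so divide by r⁷.
22.781 ÷ 1.125⁷ = 22.781 ÷ 2.28070 ≈ 9.989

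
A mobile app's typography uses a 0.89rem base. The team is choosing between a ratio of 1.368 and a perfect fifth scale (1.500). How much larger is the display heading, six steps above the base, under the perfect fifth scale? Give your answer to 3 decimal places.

4.304rem

At 1.368: 0.89 × 1.368⁶ = 5.83320rem
Perfect fifth: 0.89 × 1.500⁶ = 10.13766rem
Difference: 10.13766 − 5.83320 = 4.30446rem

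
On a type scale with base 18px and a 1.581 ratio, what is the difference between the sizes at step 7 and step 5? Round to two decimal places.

Step 5: 18.0 × 1.581⁵ = 177.8000px
Step 7: 18.0 × 1.581⁷ = 444.4220px
Difference: 444.4220 − 177.8000 = 266.6220px

266.62px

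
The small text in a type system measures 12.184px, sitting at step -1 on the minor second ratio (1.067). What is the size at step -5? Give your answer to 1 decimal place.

Moving from step -1 to step -5 is 4 steps down, so divide by r⁴.
12.184 ÷ 1.067⁴ = 12.184 ÷ 1.29616 ≈ 9.400

9.4px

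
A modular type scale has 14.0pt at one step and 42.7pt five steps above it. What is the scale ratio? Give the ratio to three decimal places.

1.250

The ratio satisfies 14.0 × r⁵ = 42.7, so r = (42.7 / 14.0)^(1/5).
r = 3.0500^(1/5) ≈ 1.2499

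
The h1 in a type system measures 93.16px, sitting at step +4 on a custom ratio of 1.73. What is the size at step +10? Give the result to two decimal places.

93.16 × 1.73⁶ = 93.16 × 26.80875 ≈ 2497.503

2497.50px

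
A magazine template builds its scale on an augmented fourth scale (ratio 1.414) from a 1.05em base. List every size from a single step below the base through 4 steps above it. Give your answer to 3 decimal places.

0.743em, 1.050em, 1.485em, 2.099em, 2.969em, 4.197em

Step -1: 1.05 ÷ 1.414 = 0.743
Step 0: 1.05em
Step 1: 1.05 × 1.414 = 1.485
Step 2: 1.05 × 1.414² = 2.099
Step 3: 1.05 × 1.414³ = 2.969
Step 4: 1.05 × 1.414⁴ = 4.197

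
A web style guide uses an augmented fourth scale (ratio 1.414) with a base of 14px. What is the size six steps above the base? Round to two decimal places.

14.0 × 1.414⁶ = 14.0 × 7.99275 ≈ 111.90

111.90px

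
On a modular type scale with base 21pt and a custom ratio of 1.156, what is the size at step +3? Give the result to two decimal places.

32.44pt

21.0 × 1.156³ = 21.0 × 1.54480 ≈ 32.44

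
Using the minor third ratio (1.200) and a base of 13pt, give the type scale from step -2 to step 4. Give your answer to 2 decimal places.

Step -2: 13.0 ÷ 1.200² = 9.03
Step -1: 13.0 ÷ 1.200 = 10.83
Step 0: 13pt
Step 1: 13.0 × 1.200 = 15.60
Step 2: 13.0 × 1.200² = 18.72
Step 3: 13.0 × 1.200³ = 22.46
Step 4: 13.0 × 1.200⁴ = 26.96

9.03pt, 10.83pt, 13.00pt, 15.60pt, 18.72pt, 22.46pt, 26.96pt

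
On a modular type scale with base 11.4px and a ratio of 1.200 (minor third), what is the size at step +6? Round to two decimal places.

34.04px

Every step multiplies by the scale ratio.
11.4 × 1.200⁶ = 11.4 × 2.98598 ≈ 34.04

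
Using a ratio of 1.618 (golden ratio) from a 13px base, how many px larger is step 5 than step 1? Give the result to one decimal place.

Step 1: 13.0 × 1.618 = 21.034px
Step 5: 13.0 × 1.618⁵ = 144.157px
Difference: 144.157 − 21.034 = 123.123px

123.1px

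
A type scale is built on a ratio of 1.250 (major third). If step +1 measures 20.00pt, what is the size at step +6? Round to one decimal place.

61.0pt

Moving from step +1 to step +6 is 5 steps up, so multiply by r⁵.
20.00 × 1.250⁵ = 20.00 × 3.05176 ≈ 61.035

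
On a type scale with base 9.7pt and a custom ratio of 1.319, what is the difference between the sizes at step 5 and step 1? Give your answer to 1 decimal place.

Step 1: 9.7 × 1.319 = 12.794pt
Step 5: 9.7 × 1.319⁵ = 38.725pt
Difference: 38.725 − 12.794 = 25.931pt

25.9pt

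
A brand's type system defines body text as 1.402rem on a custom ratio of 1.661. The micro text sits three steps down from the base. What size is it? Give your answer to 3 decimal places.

A modular type scale is a geometric sequence: sizeₙ = base × rⁿ.
1.402 ÷ 1.661³ = 1.402 ÷ 4.58257 ≈ 0.306

0.306rem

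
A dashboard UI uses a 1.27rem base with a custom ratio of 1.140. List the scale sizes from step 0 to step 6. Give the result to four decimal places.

1.2700rem, 1.4478rem, 1.6505rem, 1.8816rem, 2.1450rem, 2.4453rem, 2.7876rem

Step 0: 1.27rem
Step 1: 1.27 × 1.140 = 1.4478
Step 2: 1.27 × 1.140² = 1.6505
Step 3: 1.27 × 1.140³ = 1.8816
Step 4: 1.27 × 1.140⁴ = 2.1450
Step 5: 1.27 × 1.140⁵ = 2.4453
Step 6: 1.27 × 1.140⁶ = 2.7876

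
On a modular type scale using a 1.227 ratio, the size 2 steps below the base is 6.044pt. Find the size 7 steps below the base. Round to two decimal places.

2.17pt

The gap is -7 − (-2) = -5 steps, so the factor is 1.227^-5.
6.044 ÷ 1.227⁵ = 6.044 ÷ 2.78114 ≈ 2.173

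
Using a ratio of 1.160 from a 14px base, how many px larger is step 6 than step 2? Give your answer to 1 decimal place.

Step 2: 14.0 × 1.160² = 18.838px
Step 6: 14.0 × 1.160⁶ = 34.110px
Difference: 34.110 − 18.838 = 15.272px

15.3px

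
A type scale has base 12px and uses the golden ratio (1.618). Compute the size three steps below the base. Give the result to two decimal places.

2.83px

12.0 ÷ 1.618³ = 12.0 ÷ 4.23580 ≈ 2.83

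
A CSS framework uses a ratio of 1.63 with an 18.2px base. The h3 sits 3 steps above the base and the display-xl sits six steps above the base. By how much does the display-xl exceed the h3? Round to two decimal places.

262.53px

Step 3: 18.2 × 1.63³ = 78.8196px
Step 6: 18.2 × 1.63⁶ = 341.3477px
Difference: 341.3477 − 78.8196 = 262.5281px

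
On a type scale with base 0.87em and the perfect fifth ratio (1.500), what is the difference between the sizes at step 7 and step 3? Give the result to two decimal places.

Step 3: 0.87 × 1.500³ = 2.9362em
Step 7: 0.87 × 1.500⁷ = 14.8648em
Difference: 14.8648 − 2.9362 = 11.9286em

11.93em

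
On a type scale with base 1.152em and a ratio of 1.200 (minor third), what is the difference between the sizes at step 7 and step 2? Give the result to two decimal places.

Step 2: 1.152 × 1.200² = 1.6589em
Step 7: 1.152 × 1.200⁷ = 4.1278em
Difference: 4.1278 − 1.6589 = 2.4689em

2.47em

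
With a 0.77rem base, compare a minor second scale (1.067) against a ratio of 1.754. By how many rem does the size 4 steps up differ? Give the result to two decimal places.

6.29rem

Minor second: 0.77 × 1.067⁴ = 0.9980rem
At 1.754: 0.77 × 1.754⁴ = 7.2880rem
Difference: 7.2880 − 0.9980 = 6.2900rem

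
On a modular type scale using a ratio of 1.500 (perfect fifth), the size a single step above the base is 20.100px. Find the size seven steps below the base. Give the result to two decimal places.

0.78px

The gap is -7 − (1) = -8 steps, so the factor is 1.500^-8.
20.100 ÷ 1.500⁸ = 20.100 ÷ 25.62891 ≈ 0.784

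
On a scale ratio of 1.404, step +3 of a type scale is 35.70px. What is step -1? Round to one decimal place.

9.2px

35.70 ÷ 1.404⁴ = 35.70 ÷ 3.88569 ≈ 9.188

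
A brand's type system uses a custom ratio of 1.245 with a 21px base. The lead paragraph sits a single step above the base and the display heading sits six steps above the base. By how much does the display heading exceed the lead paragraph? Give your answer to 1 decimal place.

Step 1: 21.0 × 1.245 = 26.145px
Step 6: 21.0 × 1.245⁶ = 78.205px
Difference: 78.205 − 26.145 = 52.060px

52.1px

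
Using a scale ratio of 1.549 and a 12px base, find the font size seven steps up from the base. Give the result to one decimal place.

256.8px

A modular type scale is a geometric sequence: sizeₙ = base × rⁿ.
12.0 × 1.549⁷ = 12.0 × 21.39735 ≈ 256.77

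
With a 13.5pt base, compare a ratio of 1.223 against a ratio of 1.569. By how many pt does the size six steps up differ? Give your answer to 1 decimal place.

156.2pt

At 1.223: 13.5 × 1.223⁶ = 45.174pt
At 1.569: 13.5 × 1.569⁶ = 201.406pt
Difference: 201.406 − 45.174 = 156.232pt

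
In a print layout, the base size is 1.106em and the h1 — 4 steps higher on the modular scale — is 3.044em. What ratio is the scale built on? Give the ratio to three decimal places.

r⁴ = 3.044 / 1.106, so r = (3.044/1.106)^(1/4).
r = 2.7523^(1/4) ≈ 1.2880

1.288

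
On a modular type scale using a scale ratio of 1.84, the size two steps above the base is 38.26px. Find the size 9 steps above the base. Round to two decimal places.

Moving from step +2 to step +9 is 7 steps up, so multiply by r⁷.
38.26 × 1.84⁷ = 38.26 × 71.40436 ≈ 2731.931

2731.93px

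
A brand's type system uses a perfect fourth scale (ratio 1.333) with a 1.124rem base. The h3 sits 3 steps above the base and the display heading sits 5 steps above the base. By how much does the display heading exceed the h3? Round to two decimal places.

Step 3: 1.124 × 1.333³ = 2.6623rem
Step 5: 1.124 × 1.333⁵ = 4.7306rem
Difference: 4.7306 − 2.6623 = 2.0683rem

2.07rem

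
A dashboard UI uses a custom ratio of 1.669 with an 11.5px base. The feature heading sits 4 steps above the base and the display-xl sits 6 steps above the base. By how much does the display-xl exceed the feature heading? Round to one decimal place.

Step 4: 11.5 × 1.669⁴ = 89.233px
Step 6: 11.5 × 1.669⁶ = 248.563px
Difference: 248.563 − 89.233 = 159.330px

159.3px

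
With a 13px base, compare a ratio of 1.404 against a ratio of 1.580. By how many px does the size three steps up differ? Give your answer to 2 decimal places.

At 1.404: 13.0 × 1.404³ = 35.9786px
At 1.580: 13.0 × 1.580³ = 51.2761px
Difference: 51.2761 − 35.9786 = 15.2975px

15.30px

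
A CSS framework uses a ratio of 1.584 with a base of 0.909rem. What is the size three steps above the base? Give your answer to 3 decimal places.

0.909 × 1.584³ = 0.909 × 3.97434 ≈ 3.613

3.613rem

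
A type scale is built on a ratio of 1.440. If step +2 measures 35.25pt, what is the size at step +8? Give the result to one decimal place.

35.25 × 1.440⁶ = 35.25 × 8.91610 ≈ 314.293

314.3pt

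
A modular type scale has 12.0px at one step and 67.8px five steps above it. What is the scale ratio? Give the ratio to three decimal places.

r⁵ = 67.8 / 12.0, so r = (67.8/12.0)^(1/5).
r = 5.6500^(1/5) ≈ 1.4139

1.414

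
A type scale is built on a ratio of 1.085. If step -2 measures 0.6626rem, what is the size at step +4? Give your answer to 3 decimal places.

1.081rem

The gap is 4 − (-2) = 6 steps, so the factor is 1.085^6.
0.6626 × 1.085⁶ = 0.6626 × 1.63147 ≈ 1.081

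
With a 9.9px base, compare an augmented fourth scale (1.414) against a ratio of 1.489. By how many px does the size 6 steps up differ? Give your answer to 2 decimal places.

Augmented fourth: 9.9 × 1.414⁶ = 79.1283px
At 1.489: 9.9 × 1.489⁶ = 107.8955px
Difference: 107.8955 − 79.1283 = 28.7672px

28.77px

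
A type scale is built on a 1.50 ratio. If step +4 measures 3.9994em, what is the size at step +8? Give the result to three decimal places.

3.9994 × 1.50⁴ = 3.9994 × 5.06250 ≈ 20.247

20.247em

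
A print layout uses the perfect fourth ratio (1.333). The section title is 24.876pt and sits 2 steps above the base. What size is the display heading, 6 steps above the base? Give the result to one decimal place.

78.5pt

Moving from step +2 to step +6 is 4 steps up, so multiply by r⁴.
24.876 × 1.333⁴ = 24.876 × 3.15733 ≈ 78.542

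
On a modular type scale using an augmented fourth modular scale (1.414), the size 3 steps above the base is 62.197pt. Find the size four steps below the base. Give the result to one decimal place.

62.197 ÷ 1.414⁷ = 62.197 ÷ 11.30175 ≈ 5.503

5.5pt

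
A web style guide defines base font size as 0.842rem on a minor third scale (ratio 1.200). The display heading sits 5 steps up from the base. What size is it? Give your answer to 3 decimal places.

2.095rem

0.842 × 1.200⁵ = 0.842 × 2.48832 ≈ 2.095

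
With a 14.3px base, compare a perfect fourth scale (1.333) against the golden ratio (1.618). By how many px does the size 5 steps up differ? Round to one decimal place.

Perfect fourth: 14.3 × 1.333⁵ = 60.185px
Golden ratio: 14.3 × 1.618⁵ = 158.573px
Difference: 158.573 − 60.185 = 98.388px

98.4px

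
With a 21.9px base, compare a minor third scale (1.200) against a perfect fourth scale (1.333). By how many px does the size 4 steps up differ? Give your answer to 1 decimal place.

23.7px

Minor third: 21.9 × 1.200⁴ = 45.412px
Perfect fourth: 21.9 × 1.333⁴ = 69.146px
Difference: 69.146 − 45.412 = 23.734px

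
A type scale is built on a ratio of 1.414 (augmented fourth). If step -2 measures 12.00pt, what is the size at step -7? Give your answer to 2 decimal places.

2.12pt

Moving from step -2 to step -7 is 5 steps down, so divide by r⁵.
12.00 ÷ 1.414⁵ = 12.00 ÷ 5.65258 ≈ 2.123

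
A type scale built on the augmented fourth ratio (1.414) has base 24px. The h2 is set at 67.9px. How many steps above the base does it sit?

3

1.414ⁿ = 67.9 / 24 = 2.8292
n = ln(2.8292) / ln(1.414) = 1.0400 / 0.3464 ≈ 3.00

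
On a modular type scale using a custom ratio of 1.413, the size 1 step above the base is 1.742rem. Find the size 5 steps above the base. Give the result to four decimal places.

1.742 × 1.413⁴ = 1.742 × 3.98629 ≈ 6.9441

6.9441rem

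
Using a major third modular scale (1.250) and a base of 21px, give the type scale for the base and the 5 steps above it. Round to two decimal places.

Step 0: 21px
Step 1: 21.0 × 1.250 = 26.25
Step 2: 21.0 × 1.250² = 32.81
Step 3: 21.0 × 1.250³ = 41.02
Step 4: 21.0 × 1.250⁴ = 51.27
Step 5: 21.0 × 1.250⁵ = 64.09

21.00px, 26.25px, 32.81px, 41.02px, 51.27px, 64.09px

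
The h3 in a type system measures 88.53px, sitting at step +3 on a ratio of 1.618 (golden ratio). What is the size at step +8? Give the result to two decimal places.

981.71px

88.53 × 1.618⁵ = 88.53 × 11.08901 ≈ 981.710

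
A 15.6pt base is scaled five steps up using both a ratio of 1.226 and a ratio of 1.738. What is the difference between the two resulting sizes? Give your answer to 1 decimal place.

204.2pt

At 1.226: 15.6 × 1.226⁵ = 43.209pt
At 1.738: 15.6 × 1.738⁵ = 247.385pt
Difference: 247.385 − 43.209 = 204.176pt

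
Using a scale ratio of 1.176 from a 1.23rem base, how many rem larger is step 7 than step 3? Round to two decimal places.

Step 3: 1.23 × 1.176³ = 2.0004rem
Step 7: 1.23 × 1.176⁷ = 3.8261rem
Difference: 3.8261 − 2.0004 = 1.8257rem

1.83rem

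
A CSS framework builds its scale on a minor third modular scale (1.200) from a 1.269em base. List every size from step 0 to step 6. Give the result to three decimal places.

1.269em, 1.523em, 1.827em, 2.193em, 2.631em, 3.158em, 3.789em

Step 0: 1.269em
Step 1: 1.269 × 1.200 = 1.523
Step 2: 1.269 × 1.200² = 1.827
Step 3: 1.269 × 1.200³ = 2.193
Step 4: 1.269 × 1.200⁴ = 2.631
Step 5: 1.269 × 1.200⁵ = 3.158
Step 6: 1.269 × 1.200⁶ = 3.789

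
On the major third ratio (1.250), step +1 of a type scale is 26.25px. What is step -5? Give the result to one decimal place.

26.25 ÷ 1.250⁶ = 26.25 ÷ 3.81470 ≈ 6.881

6.9px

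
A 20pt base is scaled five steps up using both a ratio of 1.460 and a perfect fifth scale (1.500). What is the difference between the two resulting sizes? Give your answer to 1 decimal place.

19.2pt

At 1.460: 20.0 × 1.460⁵ = 132.677pt
Perfect fifth: 20.0 × 1.500⁵ = 151.875pt
Difference: 151.875 − 132.677 = 19.198pt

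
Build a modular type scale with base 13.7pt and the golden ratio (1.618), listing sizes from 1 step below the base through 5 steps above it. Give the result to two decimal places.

Step -1: 13.7 ÷ 1.618 = 8.47
Step 0: 13.7pt
Step 1: 13.7 × 1.618 = 22.17
Step 2: 13.7 × 1.618² = 35.87
Step 3: 13.7 × 1.618³ = 58.03
Step 4: 13.7 × 1.618⁴ = 93.89
Step 5: 13.7 × 1.618⁵ = 151.92

8.47pt, 13.70pt, 22.17pt, 35.87pt, 58.03pt, 93.89pt, 151.92pt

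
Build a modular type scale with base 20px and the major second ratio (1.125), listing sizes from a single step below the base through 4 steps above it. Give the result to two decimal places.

17.78px, 20.00px, 22.50px, 25.31px, 28.48px, 32.04px

Step -1: 20.0 ÷ 1.125 = 17.78
Step 0: 20px
Step 1: 20.0 × 1.125 = 22.50
Step 2: 20.0 × 1.125² = 25.31
Step 3: 20.0 × 1.125³ = 28.48
Step 4: 20.0 × 1.125⁴ = 32.04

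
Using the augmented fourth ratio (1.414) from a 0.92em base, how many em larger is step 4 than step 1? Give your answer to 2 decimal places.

Step 1: 0.92 × 1.414 = 1.3009em
Step 4: 0.92 × 1.414⁴ = 3.6778em
Difference: 3.6778 − 1.3009 = 2.3769em

2.38em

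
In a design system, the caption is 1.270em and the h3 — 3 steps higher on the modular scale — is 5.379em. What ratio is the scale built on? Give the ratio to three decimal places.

The ratio satisfies 1.270 × r³ = 5.379, so r = (5.379 / 1.270)^(1/3).
r = 4.2354^(1/3) ≈ 1.6180

1.618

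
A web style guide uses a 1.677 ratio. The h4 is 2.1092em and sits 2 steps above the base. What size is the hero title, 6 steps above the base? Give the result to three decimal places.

The gap is 6 − (2) = 4 steps, so the factor is 1.677^4.
2.1092 × 1.677⁴ = 2.1092 × 7.90919 ≈ 16.682

16.682em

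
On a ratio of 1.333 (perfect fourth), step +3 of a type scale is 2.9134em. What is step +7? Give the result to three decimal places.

9.199em

Moving from step +3 to step +7 is 4 steps up, so multiply by r⁴.
2.9134 × 1.333⁴ = 2.9134 × 3.15733 ≈ 9.199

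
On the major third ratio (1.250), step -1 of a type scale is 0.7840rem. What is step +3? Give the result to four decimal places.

1.9141rem

0.7840 × 1.250⁴ = 0.7840 × 2.44141 ≈ 1.9141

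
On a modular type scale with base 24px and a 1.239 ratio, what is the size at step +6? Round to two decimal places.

Every step multiplies by the scale ratio.
24.0 × 1.239⁶ = 24.0 × 3.61766 ≈ 86.82

86.82px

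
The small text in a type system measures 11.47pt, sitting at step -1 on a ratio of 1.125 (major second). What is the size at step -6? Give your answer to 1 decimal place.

6.4pt

The gap is -6 − (-1) = -5 steps, so the factor is 1.125^-5.
11.47 ÷ 1.125⁵ = 11.47 ÷ 1.80203 ≈ 6.365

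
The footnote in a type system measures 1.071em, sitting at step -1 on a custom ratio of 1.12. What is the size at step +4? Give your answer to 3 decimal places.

1.071 × 1.12⁵ = 1.071 × 1.76234 ≈ 1.887

1.887em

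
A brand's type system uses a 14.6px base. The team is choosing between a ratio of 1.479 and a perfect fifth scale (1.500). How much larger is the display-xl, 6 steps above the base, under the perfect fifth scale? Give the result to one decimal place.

13.5px

At 1.479: 14.6 × 1.479⁶ = 152.814px
Perfect fifth: 14.6 × 1.500⁶ = 166.303px
Difference: 166.303 − 152.814 = 13.489px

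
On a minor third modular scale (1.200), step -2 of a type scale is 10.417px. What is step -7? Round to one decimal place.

4.2px

The gap is -7 − (-2) = -5 steps, so the factor is 1.200^-5.
10.417 ÷ 1.200⁵ = 10.417 ÷ 2.48832 ≈ 4.186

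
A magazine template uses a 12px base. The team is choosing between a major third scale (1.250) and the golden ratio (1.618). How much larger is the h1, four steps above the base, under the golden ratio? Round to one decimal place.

52.9px

Major third: 12.0 × 1.250⁴ = 29.297px
Golden ratio: 12.0 × 1.618⁴ = 82.242px
Difference: 82.242 − 29.297 = 52.945px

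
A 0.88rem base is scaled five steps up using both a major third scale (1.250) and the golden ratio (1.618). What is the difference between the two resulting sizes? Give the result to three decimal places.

7.073rem

Major third: 0.88 × 1.250⁵ = 2.68555rem
Golden ratio: 0.88 × 1.618⁵ = 9.75832rem
Difference: 9.75832 − 2.68555 = 7.07277rem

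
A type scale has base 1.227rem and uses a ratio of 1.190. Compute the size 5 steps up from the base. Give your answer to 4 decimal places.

A modular type scale is a geometric sequence: sizeₙ = base × rⁿ.
1.227 × 1.190⁵ = 1.227 × 2.38635 ≈ 2.9281

2.9281rem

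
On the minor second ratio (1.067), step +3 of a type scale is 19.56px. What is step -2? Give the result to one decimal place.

Moving from step +3 to step -2 is 5 steps down, so divide by r⁵.
19.56 ÷ 1.067⁵ = 19.56 ÷ 1.38300 ≈ 14.143

14.1px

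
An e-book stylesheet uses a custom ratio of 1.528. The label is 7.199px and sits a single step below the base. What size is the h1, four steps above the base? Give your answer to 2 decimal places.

59.96px

7.199 × 1.528⁵ = 7.199 × 8.32946 ≈ 59.964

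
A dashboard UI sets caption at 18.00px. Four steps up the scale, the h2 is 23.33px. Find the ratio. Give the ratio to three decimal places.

1.067

r⁴ = 23.33 / 18.00, so r = (23.33/18.00)^(1/4).
r = 1.2961^(1/4) ≈ 1.0670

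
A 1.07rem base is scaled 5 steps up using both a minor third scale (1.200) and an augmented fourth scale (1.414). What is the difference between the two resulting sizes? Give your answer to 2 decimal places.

Minor third: 1.07 × 1.200⁵ = 2.6625rem
Augmented fourth: 1.07 × 1.414⁵ = 6.0483rem
Difference: 6.0483 − 2.6625 = 3.3858rem

3.39rem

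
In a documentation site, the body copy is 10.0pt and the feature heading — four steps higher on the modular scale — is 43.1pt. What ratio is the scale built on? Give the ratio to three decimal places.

r⁴ = 43.1 / 10.0, so r = (43.1/10.0)^(1/4).
r = 4.3100^(1/4) ≈ 1.4409

1.441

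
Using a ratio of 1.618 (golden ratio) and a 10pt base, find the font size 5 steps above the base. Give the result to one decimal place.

10.0 × 1.618⁵ = 10.0 × 11.08901 ≈ 110.89

110.9pt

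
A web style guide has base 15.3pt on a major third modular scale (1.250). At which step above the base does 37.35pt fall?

1.250ⁿ = 37.35 / 15.3 = 2.4412
n = ln(2.4412) / ln(1.250) = 0.8925 / 0.2231 ≈ 4.00

4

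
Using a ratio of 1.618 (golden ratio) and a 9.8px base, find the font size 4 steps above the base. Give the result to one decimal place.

A modular type scale is a geometric sequence: sizeₙ = base × rⁿ.
9.8 × 1.618⁴ = 9.8 × 6.85353 ≈ 67.16

67.2px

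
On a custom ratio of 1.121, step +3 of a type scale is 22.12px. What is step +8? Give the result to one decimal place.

39.2px

22.12 × 1.121⁵ = 22.12 × 1.77022 ≈ 39.157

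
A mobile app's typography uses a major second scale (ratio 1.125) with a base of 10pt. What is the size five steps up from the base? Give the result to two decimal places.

18.02pt

Each step on a modular scale multiplies by the ratio, so the size n steps from the base is base × ratioⁿ.
10.0 × 1.125⁵ = 10.0 × 1.80203 ≈ 18.02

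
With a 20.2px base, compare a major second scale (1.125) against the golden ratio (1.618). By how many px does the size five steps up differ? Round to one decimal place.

187.6px

Major second: 20.2 × 1.125⁵ = 36.401px
Golden ratio: 20.2 × 1.618⁵ = 223.998px
Difference: 223.998 − 36.401 = 187.597px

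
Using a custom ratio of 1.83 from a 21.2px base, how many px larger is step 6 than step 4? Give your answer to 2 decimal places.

Step 4: 21.2 × 1.83⁴ = 237.7608px
Step 6: 21.2 × 1.83⁶ = 796.2371px
Difference: 796.2371 − 237.7608 = 558.4763px

558.48px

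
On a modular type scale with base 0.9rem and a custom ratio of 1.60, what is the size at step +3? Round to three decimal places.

A modular type scale is a geometric sequence: sizeₙ = base × rⁿ.
0.9 × 1.60³ = 0.9 × 4.09600 ≈ 3.686

3.686rem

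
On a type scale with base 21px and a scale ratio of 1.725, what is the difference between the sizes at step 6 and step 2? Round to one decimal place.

490.8px

Step 2: 21.0 × 1.725² = 62.488px
Step 6: 21.0 × 1.725⁶ = 553.291px
Difference: 553.291 − 62.488 = 490.803px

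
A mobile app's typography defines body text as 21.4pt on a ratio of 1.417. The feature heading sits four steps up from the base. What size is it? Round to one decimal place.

86.3pt

21.4 × 1.417⁴ = 21.4 × 4.03162 ≈ 86.28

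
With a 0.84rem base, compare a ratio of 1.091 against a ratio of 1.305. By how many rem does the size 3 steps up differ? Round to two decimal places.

0.78rem

At 1.091: 0.84 × 1.091³ = 1.0908rem
At 1.305: 0.84 × 1.305³ = 1.8669rem
Difference: 1.8669 − 1.0908 = 0.7761rem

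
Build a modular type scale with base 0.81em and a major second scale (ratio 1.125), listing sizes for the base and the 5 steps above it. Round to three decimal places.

0.810em, 0.911em, 1.025em, 1.153em, 1.297em, 1.460em

Step 0: 0.81em
Step 1: 0.81 × 1.125 = 0.911
Step 2: 0.81 × 1.125² = 1.025
Step 3: 0.81 × 1.125³ = 1.153
Step 4: 0.81 × 1.125⁴ = 1.297
Step 5: 0.81 × 1.125⁵ = 1.460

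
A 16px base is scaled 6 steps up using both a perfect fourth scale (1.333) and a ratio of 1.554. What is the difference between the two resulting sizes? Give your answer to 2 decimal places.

135.57px

Perfect fourth: 16.0 × 1.333⁶ = 89.7637px
At 1.554: 16.0 × 1.554⁶ = 225.3337px
Difference: 225.3337 − 89.7637 = 135.5700px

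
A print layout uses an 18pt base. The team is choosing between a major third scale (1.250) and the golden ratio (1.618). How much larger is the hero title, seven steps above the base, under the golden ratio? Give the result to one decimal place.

Major third: 18.0 × 1.250⁷ = 85.831pt
Golden ratio: 18.0 × 1.618⁷ = 522.543pt
Difference: 522.543 − 85.831 = 436.712pt

436.7pt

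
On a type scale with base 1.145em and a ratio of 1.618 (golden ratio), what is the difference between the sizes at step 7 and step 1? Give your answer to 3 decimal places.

31.387em

Step 1: 1.145 × 1.618 = 1.85261em
Step 7: 1.145 × 1.618⁷ = 33.23955em
Difference: 33.23955 − 1.85261 = 31.38694em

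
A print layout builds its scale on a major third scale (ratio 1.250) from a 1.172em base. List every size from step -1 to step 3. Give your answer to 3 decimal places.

Step -1: 1.172 ÷ 1.250 = 0.938
Step 0: 1.172em
Step 1: 1.172 × 1.250 = 1.465
Step 2: 1.172 × 1.250² = 1.831
Step 3: 1.172 × 1.250³ = 2.289

0.938em, 1.172em, 1.465em, 1.831em, 2.289em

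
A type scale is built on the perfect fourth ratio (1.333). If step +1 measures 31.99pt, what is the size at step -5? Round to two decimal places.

31.99 ÷ 1.333⁶ = 31.99 ÷ 5.61023 ≈ 5.702

5.70pt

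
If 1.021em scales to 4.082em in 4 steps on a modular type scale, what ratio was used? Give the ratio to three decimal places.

1.414

r⁴ = 4.082 / 1.021, so r = (4.082/1.021)^(1/4).
r = 3.9980^(1/4) ≈ 1.4140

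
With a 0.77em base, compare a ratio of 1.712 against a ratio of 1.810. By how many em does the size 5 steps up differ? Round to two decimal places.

At 1.712: 0.77 × 1.712⁵ = 11.3243em
At 1.810: 0.77 × 1.810⁵ = 14.9583em
Difference: 14.9583 − 11.3243 = 3.6340em

3.63em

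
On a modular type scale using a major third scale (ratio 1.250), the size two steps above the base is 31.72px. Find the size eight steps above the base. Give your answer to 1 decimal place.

31.72 × 1.250⁶ = 31.72 × 3.81470 ≈ 121.002

121.0px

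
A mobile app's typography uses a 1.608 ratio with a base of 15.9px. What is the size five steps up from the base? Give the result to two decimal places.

170.93px

Each step on a modular scale multiplies by the ratio, so the size n steps from the base is base × ratioⁿ.
15.9 × 1.608⁵ = 15.9 × 10.75054 ≈ 170.93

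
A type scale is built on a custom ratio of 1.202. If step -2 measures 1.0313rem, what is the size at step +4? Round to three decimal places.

3.110rem

1.0313 × 1.202⁶ = 1.0313 × 3.01597 ≈ 3.110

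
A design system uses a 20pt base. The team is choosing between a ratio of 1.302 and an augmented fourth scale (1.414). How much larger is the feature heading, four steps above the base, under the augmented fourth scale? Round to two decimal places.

22.48pt

At 1.302: 20.0 × 1.302⁴ = 57.4743pt
Augmented fourth: 20.0 × 1.414⁴ = 79.9517pt
Difference: 79.9517 − 57.4743 = 22.4774pt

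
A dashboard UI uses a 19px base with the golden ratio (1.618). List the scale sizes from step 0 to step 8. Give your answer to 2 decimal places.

19.00px, 30.74px, 49.74px, 80.48px, 130.22px, 210.69px, 340.90px, 551.57px, 892.45px

Step 0: 19px
Step 1: 19.0 × 1.618 = 30.74
Step 2: 19.0 × 1.618² = 49.74
Step 3: 19.0 × 1.618³ = 80.48
Step 4: 19.0 × 1.618⁴ = 130.22
Step 5: 19.0 × 1.618⁵ = 210.69
Step 6: 19.0 × 1.618⁶ = 340.90
Step 7: 19.0 × 1.618⁷ = 551.57
Step 8: 19.0 × 1.618⁸ = 892.45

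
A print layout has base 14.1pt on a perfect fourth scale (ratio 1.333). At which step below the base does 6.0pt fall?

1.333ⁿ = 14.1 / 6.0 = 2.3500
n = ln(2.3500) / ln(1.333) = 0.8544 / 0.2874 ≈ 2.97

3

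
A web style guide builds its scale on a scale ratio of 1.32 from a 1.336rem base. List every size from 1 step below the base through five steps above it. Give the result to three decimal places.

Step -1: 1.336 ÷ 1.32 = 1.012
Step 0: 1.336rem
Step 1: 1.336 × 1.32 = 1.764
Step 2: 1.336 × 1.32² = 2.328
Step 3: 1.336 × 1.32³ = 3.073
Step 4: 1.336 × 1.32⁴ = 4.056
Step 5: 1.336 × 1.32⁵ = 5.354

1.012rem, 1.336rem, 1.764rem, 2.328rem, 3.073rem, 4.056rem, 5.354rem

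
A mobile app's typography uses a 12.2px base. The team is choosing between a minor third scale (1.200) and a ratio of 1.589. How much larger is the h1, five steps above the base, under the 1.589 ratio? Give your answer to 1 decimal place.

Minor third: 12.2 × 1.200⁵ = 30.358px
At 1.589: 12.2 × 1.589⁵ = 123.589px
Difference: 123.589 − 30.358 = 93.231px

93.2px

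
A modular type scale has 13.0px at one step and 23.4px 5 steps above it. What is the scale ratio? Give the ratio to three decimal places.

1.125

The ratio satisfies 13.0 × r⁵ = 23.4, so r = (23.4 / 13.0)^(1/5).
r = 1.8000^(1/5) ≈ 1.1247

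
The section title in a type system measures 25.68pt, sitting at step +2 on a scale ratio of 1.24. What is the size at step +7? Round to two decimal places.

75.28pt

25.68 × 1.24⁵ = 25.68 × 2.93163 ≈ 75.284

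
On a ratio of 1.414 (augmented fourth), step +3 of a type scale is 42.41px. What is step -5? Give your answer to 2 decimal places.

Moving from step +3 to step -5 is 8 steps down, so divide by r⁸.
42.41 ÷ 1.414⁸ = 42.41 ÷ 15.98068 ≈ 2.654

2.65px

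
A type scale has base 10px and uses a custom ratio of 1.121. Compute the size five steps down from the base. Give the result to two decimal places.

5.65px

A modular type scale is a geometric sequence: sizeₙ = base × rⁿ.
10.0 ÷ 1.121⁵ = 10.0 ÷ 1.77022 ≈ 5.65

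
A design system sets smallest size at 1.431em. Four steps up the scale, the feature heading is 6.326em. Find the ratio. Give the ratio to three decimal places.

The ratio satisfies 1.431 × r⁴ = 6.326, so r = (6.326 / 1.431)^(1/4).
r = 4.4207^(1/4) ≈ 1.4500

1.450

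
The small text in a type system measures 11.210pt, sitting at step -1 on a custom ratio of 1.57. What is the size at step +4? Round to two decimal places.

106.93pt

11.210 × 1.57⁵ = 11.210 × 9.53890 ≈ 106.931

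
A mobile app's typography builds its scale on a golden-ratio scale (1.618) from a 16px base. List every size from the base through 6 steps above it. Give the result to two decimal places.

16.00px, 25.89px, 41.89px, 67.77px, 109.66px, 177.42px, 287.07px

Step 0: 16px
Step 1: 16.0 × 1.618 = 25.89
Step 2: 16.0 × 1.618² = 41.89
Step 3: 16.0 × 1.618³ = 67.77
Step 4: 16.0 × 1.618⁴ = 109.66
Step 5: 16.0 × 1.618⁵ = 177.42
Step 6: 16.0 × 1.618⁶ = 287.07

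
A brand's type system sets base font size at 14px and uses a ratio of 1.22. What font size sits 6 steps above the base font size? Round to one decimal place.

A modular type scale is a geometric sequence: sizeₙ = base × rⁿ.
14.0 × 1.22⁶ = 14.0 × 3.29730 ≈ 46.16

46.2px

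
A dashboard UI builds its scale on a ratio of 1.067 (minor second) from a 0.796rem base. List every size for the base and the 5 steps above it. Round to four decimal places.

0.7960rem, 0.8493rem, 0.9062rem, 0.9670rem, 1.0317rem, 1.1009rem

Step 0: 0.796rem
Step 1: 0.796 × 1.067 = 0.8493
Step 2: 0.796 × 1.067² = 0.9062
Step 3: 0.796 × 1.067³ = 0.9670
Step 4: 0.796 × 1.067⁴ = 1.0317
Step 5: 0.796 × 1.067⁵ = 1.1009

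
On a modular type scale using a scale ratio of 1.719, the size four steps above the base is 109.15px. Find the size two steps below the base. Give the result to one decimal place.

4.2px

Moving from step +4 to step -2 is 6 steps down, so divide by r⁶.
109.15 ÷ 1.719⁶ = 109.15 ÷ 25.80211 ≈ 4.230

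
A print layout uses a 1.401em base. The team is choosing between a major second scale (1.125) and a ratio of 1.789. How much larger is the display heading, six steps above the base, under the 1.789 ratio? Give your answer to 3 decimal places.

43.090em

Major second: 1.401 × 1.125⁶ = 2.84023em
At 1.789: 1.401 × 1.789⁶ = 45.93039em
Difference: 45.93039 − 2.84023 = 43.09016em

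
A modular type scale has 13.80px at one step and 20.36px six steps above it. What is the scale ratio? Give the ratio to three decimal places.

The ratio satisfies 13.80 × r⁶ = 20.36, so r = (20.36 / 13.80)^(1/6).
r = 1.4754^(1/6) ≈ 1.0670

1.067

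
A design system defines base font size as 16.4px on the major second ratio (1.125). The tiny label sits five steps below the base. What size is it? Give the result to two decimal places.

9.10px

16.4 ÷ 1.125⁵ = 16.4 ÷ 1.80203 ≈ 9.10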